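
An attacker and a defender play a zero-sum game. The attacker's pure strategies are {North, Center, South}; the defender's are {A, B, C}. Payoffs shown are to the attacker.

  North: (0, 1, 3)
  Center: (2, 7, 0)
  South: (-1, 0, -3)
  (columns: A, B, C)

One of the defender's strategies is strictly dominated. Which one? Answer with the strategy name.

A holds the attacker's payoff strictly below B in every row: 0 < 1, 2 < 7, -1 < 0.
So B is strictly dominated for the defender.

B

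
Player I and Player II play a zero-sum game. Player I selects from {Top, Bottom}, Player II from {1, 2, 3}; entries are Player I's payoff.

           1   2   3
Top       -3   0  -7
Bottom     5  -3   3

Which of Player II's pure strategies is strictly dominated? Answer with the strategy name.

1

3 holds Player I's payoff strictly below 1 in every row: -7 < -3, 3 < 5.
So 1 is strictly dominated for Player II.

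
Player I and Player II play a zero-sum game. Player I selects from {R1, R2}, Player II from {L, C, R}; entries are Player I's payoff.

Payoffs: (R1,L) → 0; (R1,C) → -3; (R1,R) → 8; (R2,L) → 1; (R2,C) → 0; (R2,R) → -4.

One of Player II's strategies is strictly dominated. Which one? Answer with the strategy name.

C holds Player I's payoff strictly below L in every row: -3 < 0, 0 < 1.
So L is strictly dominated for Player II.

L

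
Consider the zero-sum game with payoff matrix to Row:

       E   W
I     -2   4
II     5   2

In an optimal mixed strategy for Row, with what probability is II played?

Row minima: I → -2, II → 2; maximin = 2.
Column maxima: E → 5, W → 4; minimax = 4.
2 ≠ 4, so there is no saddle point; optimal play is mixed.
Let Row play I with probability p. Expected payoff against E: (-2)p + 5(1−p) = −7p + 5; against W: 4p + 2(1−p) = 2p + 2.
Setting these equal: −7p + 5 = 2p + 2 ⇒ −9p = -3 ⇒ p = 1/3, and the value is (-7)·(1/3) + 5 = 8/3.
For Column: with q = P(E), equating I's and II's payoffs gives −6q + 4 = 3q + 2 ⇒ q = 2/9.

2/3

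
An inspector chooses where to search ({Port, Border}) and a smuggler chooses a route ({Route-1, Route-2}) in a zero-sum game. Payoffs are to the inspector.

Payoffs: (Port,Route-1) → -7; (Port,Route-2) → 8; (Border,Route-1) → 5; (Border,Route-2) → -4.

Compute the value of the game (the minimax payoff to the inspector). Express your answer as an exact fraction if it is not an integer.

1/2

Row minima: Port → -7, Border → -4; maximin = -4.
Column maxima: Route-1 → 5, Route-2 → 8; minimax = 5.
-4 ≠ 5, so there is no saddle point; optimal play is mixed.
Let the inspector play Port with probability p. Expected payoff against Route-1: (-7)p + 5(1−p) = −12p + 5; against Route-2: 8p + (-4)(1−p) = 12p − 4.
Setting these equal: −12p + 5 = 12p − 4 ⇒ −24p = -9 ⇒ p = 3/8, and the value is (-12)·(3/8) + 5 = 1/2.
For the smuggler: with q = P(Route-1), equating Port's and Border's payoffs gives −15q + 8 = 9q − 4 ⇒ q = 1/2.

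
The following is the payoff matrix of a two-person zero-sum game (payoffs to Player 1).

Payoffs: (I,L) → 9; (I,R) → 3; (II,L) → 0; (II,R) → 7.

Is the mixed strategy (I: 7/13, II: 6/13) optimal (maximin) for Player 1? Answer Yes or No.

Yes

Against L this mix gives (7/13)·9 + (6/13)·0 = 63/13.
Against R this mix gives (7/13)·3 + (6/13)·7 = 63/13.
All of Player 2's active replies (L, R) yield 63/13, and no column does worse for Player 1. The mix makes Player 2 indifferent and guarantees 63/13, so it is optimal.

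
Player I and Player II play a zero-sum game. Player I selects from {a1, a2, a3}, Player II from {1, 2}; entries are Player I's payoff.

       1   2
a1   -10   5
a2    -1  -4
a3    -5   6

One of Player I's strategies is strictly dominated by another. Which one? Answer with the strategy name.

a3 gives a strictly higher payoff than a1 against every column: -5 > -10, 6 > 5.
So a1 is strictly dominated and Player I never plays it.

a1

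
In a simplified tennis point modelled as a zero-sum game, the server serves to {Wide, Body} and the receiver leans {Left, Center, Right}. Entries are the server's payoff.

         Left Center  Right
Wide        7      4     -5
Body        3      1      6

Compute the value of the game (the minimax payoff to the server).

Row minima: Wide → -5, Body → 1; maximin = 1.
Column maxima: Left → 7, Center → 4, Right → 6; minimax = 4.
1 ≠ 4, so there is no saddle point; optimal play is mixed.
Left is strictly dominated by Center (it gives the server strictly more in every row), so the receiver never plays it.
On the remaining 2×2 (Wide, Body vs Center, Right):
Let the server play Wide with probability p. Expected payoff against Center: 4p + 1(1−p) = 3p + 1; against Right: (-5)p + 6(1−p) = −11p + 6.
Setting these equal: 3p + 1 = −11p + 6 ⇒ 14p = 5 ⇒ p = 5/14, and the value is (3)·(5/14) + 1 = 29/14.
For the receiver: with q = P(Center), equating Wide's and Body's payoffs gives 9q − 5 = −5q + 6 ⇒ q = 11/14.

29/14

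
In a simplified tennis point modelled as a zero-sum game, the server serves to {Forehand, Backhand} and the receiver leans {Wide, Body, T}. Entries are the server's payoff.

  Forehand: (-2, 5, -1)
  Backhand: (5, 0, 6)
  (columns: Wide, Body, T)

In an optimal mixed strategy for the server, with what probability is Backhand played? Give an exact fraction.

Row minima: Forehand → -2, Backhand → 0; maximin = 0.
Column maxima: Wide → 5, Body → 5, T → 6; minimax = 5.
0 ≠ 5, so there is no saddle point; optimal play is mixed.
T is strictly dominated by Wide (it gives the server strictly more in every row), so the receiver never plays it.
On the remaining 2×2 (Forehand, Backhand vs Wide, Body):
Let the server play Forehand with probability p. Expected payoff against Wide: (-2)p + 5(1−p) = −7p + 5; against Body: 5p + 0(1−p) = 5p.
Setting these equal: −7p + 5 = 5p ⇒ −12p = -5 ⇒ p = 5/12, and the value is (-7)·(5/12) + 5 = 25/12.
For the receiver: with q = P(Wide), equating Forehand's and Backhand's payoffs gives −7q + 5 = 5q ⇒ q = 5/12.

7/12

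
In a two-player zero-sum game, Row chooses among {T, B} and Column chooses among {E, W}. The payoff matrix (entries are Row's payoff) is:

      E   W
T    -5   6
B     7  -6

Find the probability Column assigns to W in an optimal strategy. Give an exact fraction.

1/2

Row minima: T → -5, B → -6; maximin = -5.
Column maxima: E → 7, W → 6; minimax = 6.
-5 ≠ 6, so there is no saddle point; optimal play is mixed.
Let Row play T with probability p. Expected payoff against E: (-5)p + 7(1−p) = −12p + 7; against W: 6p + (-6)(1−p) = 12p − 6.
Setting these equal: −12p + 7 = 12p − 6 ⇒ −24p = -13 ⇒ p = 13/24, and the value is (-12)·(13/24) + 7 = 1/2.
For Column: with q = P(E), equating T's and B's payoffs gives −11q + 6 = 13q − 6 ⇒ q = 1/2.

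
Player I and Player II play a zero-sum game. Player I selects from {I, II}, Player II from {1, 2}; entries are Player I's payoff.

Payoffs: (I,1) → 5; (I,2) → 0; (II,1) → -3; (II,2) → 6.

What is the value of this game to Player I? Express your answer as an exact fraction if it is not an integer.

15/7

Row minima: I → 0, II → -3; maximin = 0.
Column maxima: 1 → 5, 2 → 6; minimax = 5.
0 ≠ 5, so there is no saddle point; optimal play is mixed.
Let Player I play I with probability p. Expected payoff against 1: 5p + (-3)(1−p) = 8p − 3; against 2: 0p + 6(1−p) = −6p + 6.
Setting these equal: 8p − 3 = −6p + 6 ⇒ 14p = 9 ⇒ p = 9/14, and the value is (8)·(9/14) − 3 = 15/7.
For Player II: with q = P(1), equating I's and II's payoffs gives 5q = −9q + 6 ⇒ q = 3/7.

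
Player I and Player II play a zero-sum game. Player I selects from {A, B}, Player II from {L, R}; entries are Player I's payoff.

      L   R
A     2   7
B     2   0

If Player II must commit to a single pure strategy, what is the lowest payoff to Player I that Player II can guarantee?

Column maxima: L → 2, R → 7.
The smallest of these is 2.

2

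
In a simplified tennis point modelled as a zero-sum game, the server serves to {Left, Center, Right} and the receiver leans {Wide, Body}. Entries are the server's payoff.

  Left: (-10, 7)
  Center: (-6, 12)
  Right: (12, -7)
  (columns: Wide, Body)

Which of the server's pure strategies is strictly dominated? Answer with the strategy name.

Left

Center gives a strictly higher payoff than Left against every column: -6 > -10, 12 > 7.
So Left is strictly dominated and the server never plays it.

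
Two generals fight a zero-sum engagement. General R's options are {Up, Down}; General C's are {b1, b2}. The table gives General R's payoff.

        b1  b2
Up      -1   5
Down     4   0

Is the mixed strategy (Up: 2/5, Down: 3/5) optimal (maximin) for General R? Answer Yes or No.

Against b1 this mix gives (2/5)·(-1) + (3/5)·4 = 2.
Against b2 this mix gives (2/5)·5 + (3/5)·0 = 2.
All of General C's active replies (b1, b2) yield 2, and no column does worse for General R. The mix makes General C indifferent and guarantees 2, so it is optimal.

Yes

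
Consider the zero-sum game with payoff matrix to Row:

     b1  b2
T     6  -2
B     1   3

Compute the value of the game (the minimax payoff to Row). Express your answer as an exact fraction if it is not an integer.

2

Row minima: T → -2, B → 1; maximin = 1.
Column maxima: b1 → 6, b2 → 3; minimax = 3.
1 ≠ 3, so there is no saddle point; optimal play is mixed.
Let Row play T with probability p. Expected payoff against b1: 6p + 1(1−p) = 5p + 1; against b2: (-2)p + 3(1−p) = −5p + 3.
Setting these equal: 5p + 1 = −5p + 3 ⇒ 10p = 2 ⇒ p = 1/5, and the value is (5)·(1/5) + 1 = 2.
For Column: with q = P(b1), equating T's and B's payoffs gives 8q − 2 = −2q + 3 ⇒ q = 1/2.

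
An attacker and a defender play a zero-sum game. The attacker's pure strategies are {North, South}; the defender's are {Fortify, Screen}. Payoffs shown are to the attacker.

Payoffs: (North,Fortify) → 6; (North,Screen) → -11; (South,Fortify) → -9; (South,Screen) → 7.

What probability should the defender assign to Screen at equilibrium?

5/11

Row minima: North → -11, South → -9; maximin = -9.
Column maxima: Fortify → 6, Screen → 7; minimax = 6.
-9 ≠ 6, so there is no saddle point; optimal play is mixed.
Let the attacker play North with probability p. Expected payoff against Fortify: 6p + (-9)(1−p) = 15p − 9; against Screen: (-11)p + 7(1−p) = −18p + 7.
Setting these equal: 15p − 9 = −18p + 7 ⇒ 33p = 16 ⇒ p = 16/33, and the value is (15)·(16/33) − 9 = -19/11.
For the defender: with q = P(Fortify), equating North's and South's payoffs gives 17q − 11 = −16q + 7 ⇒ q = 6/11.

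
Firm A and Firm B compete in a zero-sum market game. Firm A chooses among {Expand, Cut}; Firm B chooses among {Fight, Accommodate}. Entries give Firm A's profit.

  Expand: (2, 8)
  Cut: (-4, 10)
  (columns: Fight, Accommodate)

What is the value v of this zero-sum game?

2

Row minima: Expand → 2, Cut → -4; maximin = 2.
Column maxima: Fight → 2, Accommodate → 10; minimax = 2.
Since maximin = minimax = 2, there is a saddle point and the value is 2.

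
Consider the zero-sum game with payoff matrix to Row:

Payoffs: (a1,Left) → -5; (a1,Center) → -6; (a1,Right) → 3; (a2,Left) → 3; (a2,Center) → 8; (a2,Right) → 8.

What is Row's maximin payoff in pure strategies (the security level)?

Row minima: a1 → -6, a2 → 3.
The best of these is 3.

3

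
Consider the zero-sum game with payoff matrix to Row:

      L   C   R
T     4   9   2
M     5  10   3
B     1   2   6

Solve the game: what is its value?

27/7

Row minima: T → 2, M → 3, B → 1; maximin = 3.
Column maxima: L → 5, C → 10, R → 6; minimax = 5.
3 ≠ 5, so there is no saddle point; optimal play is mixed.
T is strictly dominated by M, so Row never plays it.
C is strictly dominated by L (it gives Row strictly more in every row), so Column never plays it.
On the remaining 2×2 (M, B vs L, R):
Let Row play M with probability p. Expected payoff against L: 5p + 1(1−p) = 4p + 1; against R: 3p + 6(1−p) = −3p + 6.
Setting these equal: 4p + 1 = −3p + 6 ⇒ 7p = 5 ⇒ p = 5/7, and the value is (4)·(5/7) + 1 = 27/7.
For Column: with q = P(L), equating M's and B's payoffs gives 2q + 3 = −5q + 6 ⇒ q = 3/7.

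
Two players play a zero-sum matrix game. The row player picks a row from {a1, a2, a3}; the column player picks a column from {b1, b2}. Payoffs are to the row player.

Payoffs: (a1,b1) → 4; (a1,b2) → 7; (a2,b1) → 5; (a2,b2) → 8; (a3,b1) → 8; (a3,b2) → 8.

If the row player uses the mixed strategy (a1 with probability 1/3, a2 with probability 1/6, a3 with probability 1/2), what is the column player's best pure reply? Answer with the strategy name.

If the column player plays b1, the row player's expected payoff is (1/3)·4 + (1/6)·5 + (1/2)·8 = 37/6.
If the column player plays b2, the row player's expected payoff is (1/3)·7 + (1/6)·8 + (1/2)·8 = 23/3.
The column player minimizes the row player's payoff; the smallest is 37/6, so the best response is b1.

b1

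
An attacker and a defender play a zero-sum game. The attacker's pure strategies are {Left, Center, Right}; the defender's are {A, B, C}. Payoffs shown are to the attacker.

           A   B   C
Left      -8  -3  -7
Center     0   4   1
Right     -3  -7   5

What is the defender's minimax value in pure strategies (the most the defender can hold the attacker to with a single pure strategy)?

Column maxima: A → 0, B → 4, C → 5.
The smallest of these is 0.

0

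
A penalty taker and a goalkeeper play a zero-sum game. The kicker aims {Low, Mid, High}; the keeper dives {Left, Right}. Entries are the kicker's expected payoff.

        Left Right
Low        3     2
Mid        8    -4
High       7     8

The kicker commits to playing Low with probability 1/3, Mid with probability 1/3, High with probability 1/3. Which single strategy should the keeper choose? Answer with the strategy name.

If the keeper plays Left, the kicker's expected payoff is (1/3)·3 + (1/3)·8 + (1/3)·7 = 6.
If the keeper plays Right, the kicker's expected payoff is (1/3)·2 + (1/3)·(-4) + (1/3)·8 = 2.
The keeper minimizes the kicker's payoff; the smallest is 2, so the best response is Right.

Right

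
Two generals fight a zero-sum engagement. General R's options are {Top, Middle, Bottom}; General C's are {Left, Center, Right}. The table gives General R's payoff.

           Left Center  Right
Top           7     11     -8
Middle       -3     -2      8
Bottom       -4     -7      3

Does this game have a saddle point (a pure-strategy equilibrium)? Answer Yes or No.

No

Row minima: Top → -8, Middle → -3, Bottom → -7; maximin = -3.
Column maxima: Left → 7, Center → 11, Right → 8; minimax = 7.
-3 ≠ 7, so no pure-strategy equilibrium exists.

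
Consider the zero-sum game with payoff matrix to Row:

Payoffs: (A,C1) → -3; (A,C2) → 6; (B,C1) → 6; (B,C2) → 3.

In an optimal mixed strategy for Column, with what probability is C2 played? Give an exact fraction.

3/4

Row minima: A → -3, B → 3; maximin = 3.
Column maxima: C1 → 6, C2 → 6; minimax = 6.
3 ≠ 6, so there is no saddle point; optimal play is mixed.
Let Row play A with probability p. Expected payoff against C1: (-3)p + 6(1−p) = −9p + 6; against C2: 6p + 3(1−p) = 3p + 3.
Setting these equal: −9p + 6 = 3p + 3 ⇒ −12p = -3 ⇒ p = 1/4, and the value is (-9)·(1/4) + 6 = 15/4.
For Column: with q = P(C1), equating A's and B's payoffs gives −9q + 6 = 3q + 3 ⇒ q = 1/4.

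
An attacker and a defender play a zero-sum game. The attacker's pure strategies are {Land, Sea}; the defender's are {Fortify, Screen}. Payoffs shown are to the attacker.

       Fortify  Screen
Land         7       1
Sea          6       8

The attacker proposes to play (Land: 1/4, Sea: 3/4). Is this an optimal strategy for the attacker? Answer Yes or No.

Yes

Against Fortify this mix gives (1/4)·7 + (3/4)·6 = 25/4.
Against Screen this mix gives (1/4)·1 + (3/4)·8 = 25/4.
All of the defender's active replies (Fortify, Screen) yield 25/4, and no column does worse for the attacker. The mix makes the defender indifferent and guarantees 25/4, so it is optimal.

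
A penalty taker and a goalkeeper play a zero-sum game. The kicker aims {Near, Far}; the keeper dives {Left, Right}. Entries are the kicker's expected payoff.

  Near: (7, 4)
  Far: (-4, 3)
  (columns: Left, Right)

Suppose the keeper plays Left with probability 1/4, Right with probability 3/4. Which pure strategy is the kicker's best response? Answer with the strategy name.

Expected payoff of Near: (1/4)·7 + (3/4)·4 = 19/4.
Expected payoff of Far: (1/4)·(-4) + (3/4)·3 = 5/4.
The largest is 19/4, so the kicker's best response is Near.

Near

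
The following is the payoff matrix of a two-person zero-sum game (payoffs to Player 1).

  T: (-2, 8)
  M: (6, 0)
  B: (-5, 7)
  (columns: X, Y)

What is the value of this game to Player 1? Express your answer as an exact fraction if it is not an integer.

Row minima: T → -2, M → 0, B → -5; maximin = 0.
Column maxima: X → 6, Y → 8; minimax = 6.
0 ≠ 6, so there is no saddle point; optimal play is mixed.
B is strictly dominated by T, so Player 1 never plays it.
On the remaining 2×2 (T, M vs X, Y):
Let Player 1 play T with probability p. Expected payoff against X: (-2)p + 6(1−p) = −8p + 6; against Y: 8p + 0(1−p) = 8p.
Setting these equal: −8p + 6 = 8p ⇒ −16p = -6 ⇒ p = 3/8, and the value is (-8)·(3/8) + 6 = 3.
For Player 2: with q = P(X), equating T's and M's payoffs gives −10q + 8 = 6q ⇒ q = 1/2.

3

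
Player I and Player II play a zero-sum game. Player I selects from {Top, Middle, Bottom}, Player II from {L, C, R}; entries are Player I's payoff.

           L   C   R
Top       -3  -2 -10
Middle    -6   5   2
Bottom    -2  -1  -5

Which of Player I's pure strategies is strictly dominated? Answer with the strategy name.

Top

Bottom gives a strictly higher payoff than Top against every column: -2 > -3, -1 > -2, -5 > -10.
So Top is strictly dominated and Player I never plays it.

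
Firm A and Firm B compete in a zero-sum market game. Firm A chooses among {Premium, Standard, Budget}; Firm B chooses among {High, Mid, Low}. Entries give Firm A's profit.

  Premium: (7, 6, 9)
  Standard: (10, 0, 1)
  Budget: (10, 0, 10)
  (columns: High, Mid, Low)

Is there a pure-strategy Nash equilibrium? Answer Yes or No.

Yes

Row minima: Premium → 6, Standard → 0, Budget → 0; maximin = 6.
Column maxima: High → 10, Mid → 6, Low → 10; minimax = 6.
maximin = minimax = 6, so a saddle point exists.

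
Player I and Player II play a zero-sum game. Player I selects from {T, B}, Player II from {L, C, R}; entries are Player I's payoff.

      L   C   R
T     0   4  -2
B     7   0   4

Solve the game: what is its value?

Row minima: T → -2, B → 0; maximin = 0.
Column maxima: L → 7, C → 4, R → 4; minimax = 4.
0 ≠ 4, so there is no saddle point; optimal play is mixed.
L is strictly dominated by R (it gives Player I strictly more in every row), so Player II never plays it.
On the remaining 2×2 (T, B vs C, R):
Let Player I play T with probability p. Expected payoff against C: 4p + 0(1−p) = 4p; against R: (-2)p + 4(1−p) = −6p + 4.
Setting these equal: 4p = −6p + 4 ⇒ 10p = 4 ⇒ p = 2/5, and the value is (4)·(2/5) = 8/5.
For Player II: with q = P(C), equating T's and B's payoffs gives 6q − 2 = −4q + 4 ⇒ q = 3/5.

8/5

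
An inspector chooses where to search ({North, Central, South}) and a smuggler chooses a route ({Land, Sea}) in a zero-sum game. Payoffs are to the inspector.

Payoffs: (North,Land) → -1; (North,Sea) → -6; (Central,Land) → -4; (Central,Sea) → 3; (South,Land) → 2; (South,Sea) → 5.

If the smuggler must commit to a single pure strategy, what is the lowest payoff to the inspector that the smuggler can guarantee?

2

Column maxima: Land → 2, Sea → 5.
The smallest of these is 2.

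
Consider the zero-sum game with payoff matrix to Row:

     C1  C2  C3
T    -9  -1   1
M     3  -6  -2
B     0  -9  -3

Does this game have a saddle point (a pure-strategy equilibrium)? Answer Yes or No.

Row minima: T → -9, M → -6, B → -9; maximin = -6.
Column maxima: C1 → 3, C2 → -1, C3 → 1; minimax = -1.
-6 ≠ -1, so no pure-strategy equilibrium exists.

No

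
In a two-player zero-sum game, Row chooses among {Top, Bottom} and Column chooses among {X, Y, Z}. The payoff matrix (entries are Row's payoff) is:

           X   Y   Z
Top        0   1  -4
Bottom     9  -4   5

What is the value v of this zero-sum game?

-11/14

Row minima: Top → -4, Bottom → -4; maximin = -4.
Column maxima: X → 9, Y → 1, Z → 5; minimax = 1.
-4 ≠ 1, so there is no saddle point; optimal play is mixed.
X is strictly dominated by Z (it gives Row strictly more in every row), so Column never plays it.
On the remaining 2×2 (Top, Bottom vs Y, Z):
Let Row play Top with probability p. Expected payoff against Y: 1p + (-4)(1−p) = 5p − 4; against Z: (-4)p + 5(1−p) = −9p + 5.
Setting these equal: 5p − 4 = −9p + 5 ⇒ 14p = 9 ⇒ p = 9/14, and the value is (5)·(9/14) − 4 = -11/14.
For Column: with q = P(Y), equating Top's and Bottom's payoffs gives 5q − 4 = −9q + 5 ⇒ q = 9/14.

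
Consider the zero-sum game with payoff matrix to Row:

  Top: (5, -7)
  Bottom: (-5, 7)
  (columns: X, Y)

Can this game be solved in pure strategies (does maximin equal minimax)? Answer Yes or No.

No

Row minima: Top → -7, Bottom → -5; maximin = -5.
Column maxima: X → 5, Y → 7; minimax = 5.
-5 ≠ 5, so no pure-strategy equilibrium exists.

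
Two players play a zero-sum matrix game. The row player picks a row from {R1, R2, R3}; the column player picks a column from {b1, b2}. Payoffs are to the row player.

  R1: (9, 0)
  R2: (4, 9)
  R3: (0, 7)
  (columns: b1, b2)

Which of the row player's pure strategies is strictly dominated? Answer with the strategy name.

R2 gives a strictly higher payoff than R3 against every column: 4 > 0, 9 > 7.
So R3 is strictly dominated and the row player never plays it.

R3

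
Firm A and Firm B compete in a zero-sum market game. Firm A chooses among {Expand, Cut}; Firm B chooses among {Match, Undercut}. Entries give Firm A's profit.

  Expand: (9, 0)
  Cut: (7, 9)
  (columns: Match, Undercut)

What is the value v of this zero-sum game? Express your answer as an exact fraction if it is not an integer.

Row minima: Expand → 0, Cut → 7; maximin = 7.
Column maxima: Match → 9, Undercut → 9; minimax = 9.
7 ≠ 9, so there is no saddle point; optimal play is mixed.
Let Firm A play Expand with probability p. Expected payoff against Match: 9p + 7(1−p) = 2p + 7; against Undercut: 0p + 9(1−p) = −9p + 9.
Setting these equal: 2p + 7 = −9p + 9 ⇒ 11p = 2 ⇒ p = 2/11, and the value is (2)·(2/11) + 7 = 81/11.
For Firm B: with q = P(Match), equating Expand's and Cut's payoffs gives 9q = −2q + 9 ⇒ q = 9/11.

81/11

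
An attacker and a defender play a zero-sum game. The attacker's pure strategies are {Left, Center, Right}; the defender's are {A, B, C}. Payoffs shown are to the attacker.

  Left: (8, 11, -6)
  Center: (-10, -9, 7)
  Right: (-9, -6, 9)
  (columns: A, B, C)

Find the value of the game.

Row minima: Left → -6, Center → -10, Right → -9; maximin = -6.
Column maxima: A → 8, B → 11, C → 9; minimax = 8.
-6 ≠ 8, so there is no saddle point; optimal play is mixed.
Center is strictly dominated by Right, so the attacker never plays it.
B is strictly dominated by A (it gives the attacker strictly more in every row), so the defender never plays it.
On the remaining 2×2 (Left, Right vs A, C):
Let the attacker play Left with probability p. Expected payoff against A: 8p + (-9)(1−p) = 17p − 9; against C: (-6)p + 9(1−p) = −15p + 9.
Setting these equal: 17p − 9 = −15p + 9 ⇒ 32p = 18 ⇒ p = 9/16, and the value is (17)·(9/16) − 9 = 9/16.
For the defender: with q = P(A), equating Left's and Right's payoffs gives 14q − 6 = −18q + 9 ⇒ q = 15/32.

9/16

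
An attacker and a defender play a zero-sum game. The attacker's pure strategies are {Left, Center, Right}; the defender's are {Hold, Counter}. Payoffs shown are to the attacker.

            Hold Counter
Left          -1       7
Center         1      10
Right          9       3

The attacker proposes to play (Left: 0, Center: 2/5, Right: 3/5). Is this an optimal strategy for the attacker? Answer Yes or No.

Yes

Against Hold this mix gives (2/5)·1 + (3/5)·9 = 29/5.
Against Counter this mix gives (2/5)·10 + (3/5)·3 = 29/5.
All of the defender's active replies (Hold, Counter) yield 29/5, and no column does worse for the attacker. The mix makes the defender indifferent and guarantees 29/5, so it is optimal.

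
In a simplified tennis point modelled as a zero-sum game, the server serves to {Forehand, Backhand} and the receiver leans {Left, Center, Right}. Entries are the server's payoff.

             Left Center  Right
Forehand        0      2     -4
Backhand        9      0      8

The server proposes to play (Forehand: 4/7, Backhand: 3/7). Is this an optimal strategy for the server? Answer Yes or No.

Yes

Against Left this mix gives (4/7)·0 + (3/7)·9 = 27/7.
Against Center this mix gives (4/7)·2 + (3/7)·0 = 8/7.
Against Right this mix gives (4/7)·(-4) + (3/7)·8 = 8/7.
All of the receiver's active replies (Center, Right) yield 8/7, and no column does worse for the server. The mix makes the receiver indifferent and guarantees 8/7, so it is optimal.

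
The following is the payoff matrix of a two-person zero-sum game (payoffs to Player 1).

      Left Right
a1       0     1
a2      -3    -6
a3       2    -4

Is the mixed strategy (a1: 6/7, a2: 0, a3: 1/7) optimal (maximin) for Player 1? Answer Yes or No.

Against Left this mix gives (6/7)·0 + (1/7)·2 = 2/7.
Against Right this mix gives (6/7)·1 + (1/7)·(-4) = 2/7.
All of Player 2's active replies (Left, Right) yield 2/7, and no column does worse for Player 1. The mix makes Player 2 indifferent and guarantees 2/7, so it is optimal.

Yes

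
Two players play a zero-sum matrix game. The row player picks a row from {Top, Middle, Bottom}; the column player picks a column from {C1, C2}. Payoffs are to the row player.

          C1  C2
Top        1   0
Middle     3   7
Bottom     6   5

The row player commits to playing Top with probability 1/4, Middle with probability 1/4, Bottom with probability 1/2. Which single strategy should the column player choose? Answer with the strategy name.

If the column player plays C1, the row player's expected payoff is (1/4)·1 + (1/4)·3 + (1/2)·6 = 4.
If the column player plays C2, the row player's expected payoff is (1/4)·0 + (1/4)·7 + (1/2)·5 = 17/4.
The column player minimizes the row player's payoff; the smallest is 4, so the best response is C1.

C1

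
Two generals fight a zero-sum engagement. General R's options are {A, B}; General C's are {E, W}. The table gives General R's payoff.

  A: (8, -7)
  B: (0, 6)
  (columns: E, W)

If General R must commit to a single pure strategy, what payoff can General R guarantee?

Row minima: A → -7, B → 0.
The best of these is 0.

0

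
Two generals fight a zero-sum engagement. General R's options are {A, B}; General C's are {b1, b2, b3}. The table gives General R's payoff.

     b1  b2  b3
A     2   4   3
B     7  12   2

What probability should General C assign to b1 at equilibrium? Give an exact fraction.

Row minima: A → 2, B → 2; maximin = 2.
Column maxima: b1 → 7, b2 → 12, b3 → 3; minimax = 3.
2 ≠ 3, so there is no saddle point; optimal play is mixed.
b2 is strictly dominated by b1 (it gives General R strictly more in every row), so General C never plays it.
On the remaining 2×2 (A, B vs b1, b3):
Let General R play A with probability p. Expected payoff against b1: 2p + 7(1−p) = −5p + 7; against b3: 3p + 2(1−p) = p + 2.
Setting these equal: −5p + 7 = p + 2 ⇒ −6p = -5 ⇒ p = 5/6, and the value is (-5)·(5/6) + 7 = 17/6.
For General C: with q = P(b1), equating A's and B's payoffs gives −q + 3 = 5q + 2 ⇒ q = 1/6.

1/6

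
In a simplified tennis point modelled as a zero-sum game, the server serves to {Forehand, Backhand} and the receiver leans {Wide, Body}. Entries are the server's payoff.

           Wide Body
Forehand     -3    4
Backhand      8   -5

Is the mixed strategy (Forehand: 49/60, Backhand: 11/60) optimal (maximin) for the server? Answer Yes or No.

Against Wide this mix gives (49/60)·(-3) + (11/60)·8 = -59/60.
Against Body this mix gives (49/60)·4 + (11/60)·(-5) = 47/20.
The receiver will play Wide, holding the server to -59/60. Shifting weight toward the row that does better against Wide would raise this floor (the equalizing mix achieves 17/20 against both Wide and Body), so the proposed strategy is not optimal.

No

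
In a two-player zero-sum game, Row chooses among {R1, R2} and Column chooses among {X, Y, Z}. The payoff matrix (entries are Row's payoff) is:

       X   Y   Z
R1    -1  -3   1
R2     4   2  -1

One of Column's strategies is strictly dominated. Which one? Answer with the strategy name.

Y holds Row's payoff strictly below X in every row: -3 < -1, 2 < 4.
So X is strictly dominated for Column.

X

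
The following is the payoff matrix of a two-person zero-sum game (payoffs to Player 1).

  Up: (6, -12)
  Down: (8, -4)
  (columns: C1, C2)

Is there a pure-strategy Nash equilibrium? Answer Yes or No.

Row minima: Up → -12, Down → -4; maximin = -4.
Column maxima: C1 → 8, C2 → -4; minimax = -4.
maximin = minimax = -4, so a saddle point exists.

Yes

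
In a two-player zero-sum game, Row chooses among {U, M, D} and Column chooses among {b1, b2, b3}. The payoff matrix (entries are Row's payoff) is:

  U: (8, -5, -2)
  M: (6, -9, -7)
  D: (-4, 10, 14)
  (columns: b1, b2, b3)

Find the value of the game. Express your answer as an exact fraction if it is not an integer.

20/9

Row minima: U → -5, M → -9, D → -4; maximin = -4.
Column maxima: b1 → 8, b2 → 10, b3 → 14; minimax = 8.
-4 ≠ 8, so there is no saddle point; optimal play is mixed.
M is strictly dominated by U, so Row never plays it.
b3 is strictly dominated by b2 (it gives Row strictly more in every row), so Column never plays it.
On the remaining 2×2 (U, D vs b1, b2):
Let Row play U with probability p. Expected payoff against b1: 8p + (-4)(1−p) = 12p − 4; against b2: (-5)p + 10(1−p) = −15p + 10.
Setting these equal: 12p − 4 = −15p + 10 ⇒ 27p = 14 ⇒ p = 14/27, and the value is (12)·(14/27) − 4 = 20/9.
For Column: with q = P(b1), equating U's and D's payoffs gives 13q − 5 = −14q + 10 ⇒ q = 5/9.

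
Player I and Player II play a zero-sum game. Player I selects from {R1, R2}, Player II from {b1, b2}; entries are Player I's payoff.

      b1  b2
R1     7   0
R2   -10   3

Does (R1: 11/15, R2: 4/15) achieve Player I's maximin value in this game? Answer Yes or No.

No

Against b1 this mix gives (11/15)·7 + (4/15)·(-10) = 37/15.
Against b2 this mix gives (11/15)·0 + (4/15)·3 = 4/5.
Player II will play b2, holding Player I to 4/5. Shifting weight toward the row that does better against b2 would raise this floor (the equalizing mix achieves 21/20 against both b2 and b1), so the proposed strategy is not optimal.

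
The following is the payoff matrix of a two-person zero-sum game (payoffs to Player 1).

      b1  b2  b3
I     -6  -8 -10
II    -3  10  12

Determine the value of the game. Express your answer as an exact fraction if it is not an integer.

-3

Row minima: I → -10, II → -3; maximin = -3.
Column maxima: b1 → -3, b2 → 10, b3 → 12; minimax = -3.
Since maximin = minimax = -3, there is a saddle point and the value is -3.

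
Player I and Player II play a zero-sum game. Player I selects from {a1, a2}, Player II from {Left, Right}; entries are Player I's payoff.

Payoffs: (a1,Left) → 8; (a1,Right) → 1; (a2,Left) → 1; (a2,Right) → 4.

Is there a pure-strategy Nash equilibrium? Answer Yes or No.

Row minima: a1 → 1, a2 → 1; maximin = 1.
Column maxima: Left → 8, Right → 4; minimax = 4.
1 ≠ 4, so no pure-strategy equilibrium exists.

No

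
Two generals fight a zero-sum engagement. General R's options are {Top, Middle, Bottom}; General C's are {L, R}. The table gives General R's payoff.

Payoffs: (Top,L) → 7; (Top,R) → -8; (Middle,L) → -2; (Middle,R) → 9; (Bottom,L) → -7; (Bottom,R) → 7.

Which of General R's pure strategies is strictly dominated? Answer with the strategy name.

Bottom

Middle gives a strictly higher payoff than Bottom against every column: -2 > -7, 9 > 7.
So Bottom is strictly dominated and General R never plays it.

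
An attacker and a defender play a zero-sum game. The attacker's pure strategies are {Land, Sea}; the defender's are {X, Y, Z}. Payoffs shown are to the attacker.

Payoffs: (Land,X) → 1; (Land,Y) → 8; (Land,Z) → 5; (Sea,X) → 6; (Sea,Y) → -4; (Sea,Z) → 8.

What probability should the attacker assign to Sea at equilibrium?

7/17

Row minima: Land → 1, Sea → -4; maximin = 1.
Column maxima: X → 6, Y → 8, Z → 8; minimax = 6.
1 ≠ 6, so there is no saddle point; optimal play is mixed.
Z is strictly dominated by X (it gives the attacker strictly more in every row), so the defender never plays it.
On the remaining 2×2 (Land, Sea vs X, Y):
Let the attacker play Land with probability p. Expected payoff against X: 1p + 6(1−p) = −5p + 6; against Y: 8p + (-4)(1−p) = 12p − 4.
Setting these equal: −5p + 6 = 12p − 4 ⇒ −17p = -10 ⇒ p = 10/17, and the value is (-5)·(10/17) + 6 = 52/17.
For the defender: with q = P(X), equating Land's and Sea's payoffs gives −7q + 8 = 10q − 4 ⇒ q = 12/17.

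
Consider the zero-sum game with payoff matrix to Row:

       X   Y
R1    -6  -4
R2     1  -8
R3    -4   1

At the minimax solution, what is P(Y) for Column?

5/14

Row minima: R1 → -6, R2 → -8, R3 → -4; maximin = -4.
Column maxima: X → 1, Y → 1; minimax = 1.
-4 ≠ 1, so there is no saddle point; optimal play is mixed.
R1 is strictly dominated by R3, so Row never plays it.
On the remaining 2×2 (R2, R3 vs X, Y):
Let Row play R2 with probability p. Expected payoff against X: 1p + (-4)(1−p) = 5p − 4; against Y: (-8)p + 1(1−p) = −9p + 1.
Setting these equal: 5p − 4 = −9p + 1 ⇒ 14p = 5 ⇒ p = 5/14, and the value is (5)·(5/14) − 4 = -31/14.
For Column: with q = P(X), equating R2's and R3's payoffs gives 9q − 8 = −5q + 1 ⇒ q = 9/14.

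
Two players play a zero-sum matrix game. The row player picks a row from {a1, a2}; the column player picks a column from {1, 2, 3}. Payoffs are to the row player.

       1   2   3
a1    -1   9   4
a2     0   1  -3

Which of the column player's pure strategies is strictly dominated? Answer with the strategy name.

2

1 holds the row player's payoff strictly below 2 in every row: -1 < 9, 0 < 1.
So 2 is strictly dominated for the column player.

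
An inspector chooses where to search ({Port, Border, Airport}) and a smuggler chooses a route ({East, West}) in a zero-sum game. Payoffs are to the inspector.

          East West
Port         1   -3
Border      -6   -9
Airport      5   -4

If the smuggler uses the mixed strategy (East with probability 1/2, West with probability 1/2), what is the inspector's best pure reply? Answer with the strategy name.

Expected payoff of Port: (1/2)·1 + (1/2)·(-3) = -1.
Expected payoff of Border: (1/2)·(-6) + (1/2)·(-9) = -15/2.
Expected payoff of Airport: (1/2)·5 + (1/2)·(-4) = 1/2.
The largest is 1/2, so the inspector's best response is Airport.

Airport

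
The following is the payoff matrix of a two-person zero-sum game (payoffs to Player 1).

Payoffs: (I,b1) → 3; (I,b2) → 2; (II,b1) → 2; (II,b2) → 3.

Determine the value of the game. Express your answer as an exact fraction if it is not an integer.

5/2

Row minima: I → 2, II → 2; maximin = 2.
Column maxima: b1 → 3, b2 → 3; minimax = 3.
2 ≠ 3, so there is no saddle point; optimal play is mixed.
Let Player 1 play I with probability p. Expected payoff against b1: 3p + 2(1−p) = p + 2; against b2: 2p + 3(1−p) = −p + 3.
Setting these equal: p + 2 = −p + 3 ⇒ 2p = 1 ⇒ p = 1/2, and the value is (1)·(1/2) + 2 = 5/2.
For Player 2: with q = P(b1), equating I's and II's payoffs gives q + 2 = −q + 3 ⇒ q = 1/2.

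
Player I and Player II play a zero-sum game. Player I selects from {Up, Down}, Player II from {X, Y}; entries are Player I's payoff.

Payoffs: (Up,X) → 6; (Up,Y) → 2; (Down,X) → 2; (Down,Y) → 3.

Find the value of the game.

14/5

Row minima: Up → 2, Down → 2; maximin = 2.
Column maxima: X → 6, Y → 3; minimax = 3.
2 ≠ 3, so there is no saddle point; optimal play is mixed.
Let Player I play Up with probability p. Expected payoff against X: 6p + 2(1−p) = 4p + 2; against Y: 2p + 3(1−p) = −p + 3.
Setting these equal: 4p + 2 = −p + 3 ⇒ 5p = 1 ⇒ p = 1/5, and the value is (4)·(1/5) + 2 = 14/5.
For Player II: with q = P(X), equating Up's and Down's payoffs gives 4q + 2 = −q + 3 ⇒ q = 1/5.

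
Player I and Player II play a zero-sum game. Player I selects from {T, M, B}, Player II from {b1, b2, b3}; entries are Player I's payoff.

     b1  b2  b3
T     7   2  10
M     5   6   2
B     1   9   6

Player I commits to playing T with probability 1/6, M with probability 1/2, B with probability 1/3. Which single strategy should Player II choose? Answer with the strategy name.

b1

If Player II plays b1, Player I's expected payoff is (1/6)·7 + (1/2)·5 + (1/3)·1 = 4.
If Player II plays b2, Player I's expected payoff is (1/6)·2 + (1/2)·6 + (1/3)·9 = 19/3.
If Player II plays b3, Player I's expected payoff is (1/6)·10 + (1/2)·2 + (1/3)·6 = 14/3.
Player II minimizes Player I's payoff; the smallest is 4, so the best response is b1.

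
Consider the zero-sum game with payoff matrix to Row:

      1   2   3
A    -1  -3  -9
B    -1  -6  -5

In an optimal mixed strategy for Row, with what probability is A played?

Row minima: A → -9, B → -6; maximin = -6.
Column maxima: 1 → -1, 2 → -3, 3 → -5; minimax = -5.
-6 ≠ -5, so there is no saddle point; optimal play is mixed.
1 is strictly dominated by 2 (it gives Row strictly more in every row), so Column never plays it.
On the remaining 2×2 (A, B vs 2, 3):
Let Row play A with probability p. Expected payoff against 2: (-3)p + (-6)(1−p) = 3p − 6; against 3: (-9)p + (-5)(1−p) = −4p − 5.
Setting these equal: 3p − 6 = −4p − 5 ⇒ 7p = 1 ⇒ p = 1/7, and the value is (3)·(1/7) − 6 = -39/7.
For Column: with q = P(2), equating A's and B's payoffs gives 6q − 9 = −q − 5 ⇒ q = 4/7.

1/7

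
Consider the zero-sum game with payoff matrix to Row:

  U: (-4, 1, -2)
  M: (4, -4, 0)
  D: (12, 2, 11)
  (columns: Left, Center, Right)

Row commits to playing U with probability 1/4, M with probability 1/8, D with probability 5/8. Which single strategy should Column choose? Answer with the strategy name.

If Column plays Left, Row's expected payoff is (1/4)·(-4) + (1/8)·4 + (5/8)·12 = 7.
If Column plays Center, Row's expected payoff is (1/4)·1 + (1/8)·(-4) + (5/8)·2 = 1.
If Column plays Right, Row's expected payoff is (1/4)·(-2) + (1/8)·0 + (5/8)·11 = 51/8.
Column minimizes Row's payoff; the smallest is 1, so the best response is Center.

Center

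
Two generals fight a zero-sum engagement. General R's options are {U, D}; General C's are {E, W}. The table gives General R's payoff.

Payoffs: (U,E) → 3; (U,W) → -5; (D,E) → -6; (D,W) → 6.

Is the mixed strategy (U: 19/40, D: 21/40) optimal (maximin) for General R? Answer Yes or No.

No

Against E this mix gives (19/40)·3 + (21/40)·(-6) = -69/40.
Against W this mix gives (19/40)·(-5) + (21/40)·6 = 31/40.
General C will play E, holding General R to -69/40. Shifting weight toward the row that does better against E would raise this floor (the equalizing mix achieves -3/5 against both E and W), so the proposed strategy is not optimal.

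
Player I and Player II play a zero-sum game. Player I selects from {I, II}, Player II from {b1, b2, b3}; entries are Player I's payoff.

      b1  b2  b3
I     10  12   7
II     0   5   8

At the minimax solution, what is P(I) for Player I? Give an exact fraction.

Row minima: I → 7, II → 0; maximin = 7.
Column maxima: b1 → 10, b2 → 12, b3 → 8; minimax = 8.
7 ≠ 8, so there is no saddle point; optimal play is mixed.
b2 is strictly dominated by b1 (it gives Player I strictly more in every row), so Player II never plays it.
On the remaining 2×2 (I, II vs b1, b3):
Let Player I play I with probability p. Expected payoff against b1: 10p + 0(1−p) = 10p; against b3: 7p + 8(1−p) = −p + 8.
Setting these equal: 10p = −p + 8 ⇒ 11p = 8 ⇒ p = 8/11, and the value is (10)·(8/11) = 80/11.
For Player II: with q = P(b1), equating I's and II's payoffs gives 3q + 7 = −8q + 8 ⇒ q = 1/11.

8/11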